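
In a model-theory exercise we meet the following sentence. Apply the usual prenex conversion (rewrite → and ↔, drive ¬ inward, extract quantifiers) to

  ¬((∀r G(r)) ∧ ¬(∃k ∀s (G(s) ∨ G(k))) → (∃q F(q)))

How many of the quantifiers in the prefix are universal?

Rewrite implications/biconditionals: A → B as ¬A ∨ B.
  ¬(¬((∀r G(r)) ∧ ¬(∃k ∀s (G(s) ∨ G(k)))) ∨ (∃q F(q)))
Move each ¬ inward, flipping quantifiers it crosses:
  (∀r G(r)) ∧ (∀k ∃s (¬G(s) ∧ ¬G(k))) ∧ (∀q ¬F(q))
Pull the quantifiers to the front (each side's bound variable is not free in the other side):
  ∀r ∀k ∃s ∀q (G(r) ∧ ¬G(s) ∧ ¬G(k) ∧ ¬F(q))
The prefix is ∀r ∀k ∃s ∀q: 3 universal, 1 existential.

3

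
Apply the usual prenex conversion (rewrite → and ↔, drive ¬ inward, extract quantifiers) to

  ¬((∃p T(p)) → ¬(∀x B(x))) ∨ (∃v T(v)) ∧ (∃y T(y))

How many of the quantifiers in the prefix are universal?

First replace A → B with ¬A ∨ B.
  ¬(¬(∃p T(p)) ∨ ¬(∀x B(x))) ∨ (∃v T(v)) ∧ (∃y T(y))
Move each ¬ inward, flipping quantifiers it crosses:
  (∃p T(p)) ∧ (∀x B(x)) ∨ (∃v T(v)) ∧ (∃y T(y))
Pull the quantifiers to the front (each side's bound variable is not free in the other side):
  ∃p ∀x ∃v ∃y (T(p) ∧ B(x) ∨ T(v) ∧ T(y))
The prefix is ∃p ∀x ∃v ∃y: 1 universal, 3 existential.

1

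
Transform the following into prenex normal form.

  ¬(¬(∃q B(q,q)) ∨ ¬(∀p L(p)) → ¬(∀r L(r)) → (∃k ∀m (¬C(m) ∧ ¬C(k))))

First replace A → B with ¬A ∨ B.
  ¬(¬(¬(∃q B(q,q)) ∨ ¬(∀p L(p))) ∨ ¬¬(∀r L(r)) ∨ (∃k ∀m (¬C(m) ∧ ¬C(k))))
Push ¬ through the quantifiers and connectives to reach negation normal form:
  ((∀q ¬B(q,q)) ∨ (∃p ¬L(p))) ∧ (∃r ¬L(r)) ∧ (∀k ∃m (C(m) ∨ C(k)))
Finally move all quantifiers to the prefix:
  ∀q ∃p ∃r ∀k ∃m ((¬B(q,q) ∨ ¬L(p)) ∧ ¬L(r) ∧ (C(m) ∨ C(k)))

∀q ∃p ∃r ∀k ∃m ((¬B(q,q) ∨ ¬L(p)) ∧ ¬L(r) ∧ (C(m) ∨ C(k)))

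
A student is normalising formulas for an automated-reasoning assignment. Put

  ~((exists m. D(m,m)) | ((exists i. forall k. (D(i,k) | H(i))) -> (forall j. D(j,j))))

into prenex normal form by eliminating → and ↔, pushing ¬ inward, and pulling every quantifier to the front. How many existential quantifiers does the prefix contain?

2

Rewrite implications/biconditionals: A → B as ¬A ∨ B.
  ~((exists m. D(m,m)) | ~(exists i. forall k. (D(i,k) | H(i))) | (forall j. D(j,j)))
Move each ¬ inward, flipping quantifiers it crosses:
  (forall m. ~D(m,m)) & (exists i. forall k. (D(i,k) | H(i))) & (exists j. ~D(j,j))
Pull the quantifiers to the front (each side's bound variable is not free in the other side):
  forall m. exists i. forall k. exists j. (~D(m,m) & (D(i,k) | H(i)) & ~D(j,j))
The prefix is forall m exists i forall k exists j: 2 universal, 2 existential.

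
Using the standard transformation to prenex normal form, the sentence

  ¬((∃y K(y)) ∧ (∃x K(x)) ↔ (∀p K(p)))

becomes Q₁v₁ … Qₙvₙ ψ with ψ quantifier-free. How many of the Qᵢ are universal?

3

Rewrite implications/biconditionals: A → B as ¬A ∨ B; A ↔ B as (¬A ∨ B) ∧ (¬B ∨ A).
  ¬((¬((∃y K(y)) ∧ (∃x K(x))) ∨ (∀p K(p))) ∧ (¬(∀p K(p)) ∨ (∃y K(y)) ∧ (∃x K(x))))
Move each ¬ inward, flipping quantifiers it crosses:
  (∃y K(y)) ∧ (∃x K(x)) ∧ (∃p ¬K(p)) ∨ (∀p K(p)) ∧ ((∀y ¬K(y)) ∨ (∀x ¬K(x)))
Give each quantifier a distinct variable: p↦x1, y↦u1, x↦r.
  (∃y K(y)) ∧ (∃x K(x)) ∧ (∃p ¬K(p)) ∨ (∀x1 K(x1)) ∧ ((∀u1 ¬K(u1)) ∨ (∀r ¬K(r)))
Pull the quantifiers to the front (each side's bound variable is not free in the other side):
  ∃y ∃x ∃p ∀x1 ∀u1 ∀r (K(y) ∧ K(x) ∧ ¬K(p) ∨ K(x1) ∧ (¬K(u1) ∨ ¬K(r)))
The prefix is ∃y ∃x ∃p ∀x1 ∀u1 ∀r: 3 universal, 3 existential.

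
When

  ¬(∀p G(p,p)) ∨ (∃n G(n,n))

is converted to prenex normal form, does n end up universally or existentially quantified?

Move each ¬ inward, flipping quantifiers it crosses:
  (∃p ¬G(p,p)) ∨ (∃n G(n,n))
Finally move all quantifiers to the prefix:
  ∃p ∃n (¬G(p,p) ∨ G(n,n))
The quantifier ∃n sits under an even number of negations, so it remains existential.

existential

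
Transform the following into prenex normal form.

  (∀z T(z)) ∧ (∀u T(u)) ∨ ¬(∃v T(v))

∀z ∀u ∀v (T(z) ∧ T(u) ∨ ¬T(v))

Push ¬ through the quantifiers and connectives to reach negation normal form:
  (∀z T(z)) ∧ (∀u T(u)) ∨ (∀v ¬T(v))
Pull the quantifiers to the front (each side's bound variable is not free in the other side):
  ∀z ∀u ∀v (T(z) ∧ T(u) ∨ ¬T(v))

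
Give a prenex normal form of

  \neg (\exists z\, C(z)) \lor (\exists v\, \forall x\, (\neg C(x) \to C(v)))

\forall z\, \exists v\, \forall x\, (\neg C(z) \lor C(x) \lor C(v))

Eliminate → and ↔ using ¬ and ∨.
  \neg (\exists z\, C(z)) \lor (\exists v\, \forall x\, (\neg \neg C(x) \lor C(v)))
Move each ¬ inward, flipping quantifiers it crosses:
  (\forall z\, \neg C(z)) \lor (\exists v\, \forall x\, (C(x) \lor C(v)))
All bound variables are already distinct, so no renaming is needed.
Pull the quantifiers to the front (each side's bound variable is not free in the other side):
  \forall z\, \exists v\, \forall x\, (\neg C(z) \lor C(x) \lor C(v))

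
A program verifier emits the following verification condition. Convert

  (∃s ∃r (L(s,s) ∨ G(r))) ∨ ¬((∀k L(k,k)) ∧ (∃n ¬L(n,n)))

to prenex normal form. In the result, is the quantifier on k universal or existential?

Move each ¬ inward, flipping quantifiers it crosses:
  (∃s ∃r (L(s,s) ∨ G(r))) ∨ (∃k ¬L(k,k)) ∨ (∀n L(n,n))
All bound variables are already distinct, so no renaming is needed.
Pull the quantifiers to the front (each side's bound variable is not free in the other side):
  ∃s ∃r ∃k ∀n (L(s,s) ∨ G(r) ∨ ¬L(k,k) ∨ L(n,n))
The quantifier ∀k sits under an odd number of negations, so it flips to ∃k.

existential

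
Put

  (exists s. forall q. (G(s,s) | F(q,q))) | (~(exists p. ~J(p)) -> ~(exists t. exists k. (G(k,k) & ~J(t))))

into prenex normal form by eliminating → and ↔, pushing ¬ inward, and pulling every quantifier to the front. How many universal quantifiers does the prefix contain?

3

Rewrite implications/biconditionals: A → B as ¬A ∨ B.
  (exists s. forall q. (G(s,s) | F(q,q))) | ~~(exists p. ~J(p)) | ~(exists t. exists k. (G(k,k) & ~J(t)))
Drive negations inward (¬∀x A ≡ ∃x ¬A, ¬∃x A ≡ ∀x ¬A, De Morgan for ∧/∨):
  (exists s. forall q. (G(s,s) | F(q,q))) | (exists p. ~J(p)) | (forall t. forall k. (~G(k,k) | J(t)))
Pull the quantifiers to the front (each side's bound variable is not free in the other side):
  exists s. forall q. exists p. forall t. forall k. (G(s,s) | F(q,q) | ~J(p) | ~G(k,k) | J(t))
The prefix is exists s forall q exists p forall t forall k: 3 universal, 2 existential.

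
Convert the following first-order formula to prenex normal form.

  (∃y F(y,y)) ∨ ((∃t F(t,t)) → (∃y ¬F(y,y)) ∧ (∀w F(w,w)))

First replace A → B with ¬A ∨ B.
  (∃y F(y,y)) ∨ ¬(∃t F(t,t)) ∨ (∃y ¬F(y,y)) ∧ (∀w F(w,w))
Drive negations inward (¬∀x A ≡ ∃x ¬A, ¬∃x A ≡ ∀x ¬A, De Morgan for ∧/∨):
  (∃y F(y,y)) ∨ (∀t ¬F(t,t)) ∨ (∃y ¬F(y,y)) ∧ (∀w F(w,w))
Give each quantifier a distinct variable: y↦q.
  (∃y F(y,y)) ∨ (∀t ¬F(t,t)) ∨ (∃q ¬F(q,q)) ∧ (∀w F(w,w))
Finally move all quantifiers to the prefix:
  ∃y ∀t ∃q ∀w (F(y,y) ∨ ¬F(t,t) ∨ ¬F(q,q) ∧ F(w,w))

∃y ∀t ∃q ∀w (F(y,y) ∨ ¬F(t,t) ∨ ¬F(q,q) ∧ F(w,w))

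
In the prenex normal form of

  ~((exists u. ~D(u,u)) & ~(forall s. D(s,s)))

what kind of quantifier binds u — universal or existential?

Move each ¬ inward, flipping quantifiers it crosses:
  (forall u. D(u,u)) | (forall s. D(s,s))
Finally move all quantifiers to the prefix:
  forall u. forall s. (D(u,u) | D(s,s))
The quantifier exists u sits under an odd number of negations, so it flips to forall u.

universal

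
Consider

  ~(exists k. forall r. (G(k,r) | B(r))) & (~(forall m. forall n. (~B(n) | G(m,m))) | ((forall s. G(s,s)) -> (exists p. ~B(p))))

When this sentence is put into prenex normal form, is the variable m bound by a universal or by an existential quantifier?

Eliminate → and ↔ using ¬ and ∨.
  ~(exists k. forall r. (G(k,r) | B(r))) & (~(forall m. forall n. (~B(n) | G(m,m))) | ~(forall s. G(s,s)) | (exists p. ~B(p)))
Move each ¬ inward, flipping quantifiers it crosses:
  (forall k. exists r. (~G(k,r) & ~B(r))) & ((exists m. exists n. (B(n) & ~G(m,m))) | (exists s. ~G(s,s)) | (exists p. ~B(p)))
Pull the quantifiers to the front (each side's bound variable is not free in the other side):
  forall k. exists r. exists m. exists n. exists s. exists p. (~G(k,r) & ~B(r) & (B(n) & ~G(m,m) | ~G(s,s) | ~B(p)))
The quantifier forall m sits under an odd number of negations (counting the antecedent side of each →), so it flips to exists m.

existential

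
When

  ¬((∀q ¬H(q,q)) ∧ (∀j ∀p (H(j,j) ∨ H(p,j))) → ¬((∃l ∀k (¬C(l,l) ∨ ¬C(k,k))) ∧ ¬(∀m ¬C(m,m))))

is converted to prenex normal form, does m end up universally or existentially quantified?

existential

Rewrite implications/biconditionals: A → B as ¬A ∨ B.
  ¬(¬((∀q ¬H(q,q)) ∧ (∀j ∀p (H(j,j) ∨ H(p,j)))) ∨ ¬((∃l ∀k (¬C(l,l) ∨ ¬C(k,k))) ∧ ¬(∀m ¬C(m,m))))
Drive negations inward (¬∀x A ≡ ∃x ¬A, ¬∃x A ≡ ∀x ¬A, De Morgan for ∧/∨):
  (∀q ¬H(q,q)) ∧ (∀j ∀p (H(j,j) ∨ H(p,j))) ∧ (∃l ∀k (¬C(l,l) ∨ ¬C(k,k))) ∧ (∃m C(m,m))
Pull the quantifiers to the front (each side's bound variable is not free in the other side):
  ∀q ∀j ∀p ∃l ∀k ∃m (¬H(q,q) ∧ (H(j,j) ∨ H(p,j)) ∧ (¬C(l,l) ∨ ¬C(k,k)) ∧ C(m,m))
The quantifier ∀m sits under an odd number of negations (counting the antecedent side of each →), so it flips to ∃m.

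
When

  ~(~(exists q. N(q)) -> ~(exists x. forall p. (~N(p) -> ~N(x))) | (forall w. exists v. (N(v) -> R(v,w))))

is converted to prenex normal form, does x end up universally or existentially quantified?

existential

Eliminate → and ↔ using ¬ and ∨.
  ~(~~(exists q. N(q)) | ~(exists x. forall p. (~~N(p) | ~N(x))) | (forall w. exists v. (~N(v) | R(v,w))))
Push ¬ through the quantifiers and connectives to reach negation normal form:
  (forall q. ~N(q)) & (exists x. forall p. (N(p) | ~N(x))) & (exists w. forall v. (N(v) & ~R(v,w)))
All bound variables are already distinct, so no renaming is needed.
Pull the quantifiers to the front (each side's bound variable is not free in the other side):
  forall q. exists x. forall p. exists w. forall v. (~N(q) & (N(p) | ~N(x)) & N(v) & ~R(v,w))
The quantifier exists x sits under an even number of negations (counting the antecedent side of each →), so it remains existential.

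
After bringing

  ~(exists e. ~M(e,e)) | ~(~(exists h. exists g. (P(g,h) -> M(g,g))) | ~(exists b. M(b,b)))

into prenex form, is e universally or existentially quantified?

universal

First replace A → B with ¬A ∨ B.
  ~(exists e. ~M(e,e)) | ~(~(exists h. exists g. (~P(g,h) | M(g,g))) | ~(exists b. M(b,b)))
Push ¬ through the quantifiers and connectives to reach negation normal form:
  (forall e. M(e,e)) | (exists h. exists g. (~P(g,h) | M(g,g))) & (exists b. M(b,b))
Extract every quantifier outward, since the variables are now distinct and don't occur free across branches:
  forall e. exists h. exists g. exists b. (M(e,e) | (~P(g,h) | M(g,g)) & M(b,b))
The quantifier exists e sits under an odd number of negations (counting the antecedent side of each →), so it flips to forall e.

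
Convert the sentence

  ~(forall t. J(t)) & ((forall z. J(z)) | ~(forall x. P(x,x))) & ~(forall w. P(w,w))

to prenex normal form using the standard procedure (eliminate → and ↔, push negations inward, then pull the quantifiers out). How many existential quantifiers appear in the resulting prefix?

Push ¬ through the quantifiers and connectives to reach negation normal form:
  (exists t. ~J(t)) & ((forall z. J(z)) | (exists x. ~P(x,x))) & (exists w. ~P(w,w))
Finally move all quantifiers to the prefix:
  exists t. forall z. exists x. exists w. (~J(t) & (J(z) | ~P(x,x)) & ~P(w,w))
The prefix is exists t forall z exists x exists w: 1 universal, 3 existential.

3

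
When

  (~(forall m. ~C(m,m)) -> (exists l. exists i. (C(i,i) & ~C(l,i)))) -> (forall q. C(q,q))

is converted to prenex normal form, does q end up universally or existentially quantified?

Eliminate → and ↔ using ¬ and ∨.
  ~(~~(forall m. ~C(m,m)) | (exists l. exists i. (C(i,i) & ~C(l,i)))) | (forall q. C(q,q))
Move each ¬ inward, flipping quantifiers it crosses:
  (exists m. C(m,m)) & (forall l. forall i. (~C(i,i) | C(l,i))) | (forall q. C(q,q))
All bound variables are already distinct, so no renaming is needed.
Pull the quantifiers to the front (each side's bound variable is not free in the other side):
  exists m. forall l. forall i. forall q. (C(m,m) & (~C(i,i) | C(l,i)) | C(q,q))
The quantifier forall q sits under an even number of negations (counting the antecedent side of each →), so it remains universal.

universal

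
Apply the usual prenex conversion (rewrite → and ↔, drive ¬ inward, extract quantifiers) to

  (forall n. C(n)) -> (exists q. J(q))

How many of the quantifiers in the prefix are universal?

0

Rewrite implications/biconditionals: A → B as ¬A ∨ B.
  ~(forall n. C(n)) | (exists q. J(q))
Drive negations inward (¬∀x A ≡ ∃x ¬A, ¬∃x A ≡ ∀x ¬A, De Morgan for ∧/∨):
  (exists n. ~C(n)) | (exists q. J(q))
Pull the quantifiers to the front (each side's bound variable is not free in the other side):
  exists n. exists q. (~C(n) | J(q))
The prefix is exists n exists q: 0 universal, 2 existential.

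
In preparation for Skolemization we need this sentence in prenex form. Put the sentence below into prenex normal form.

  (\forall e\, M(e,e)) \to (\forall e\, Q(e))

First replace A → B with ¬A ∨ B.
  \neg (\forall e\, M(e,e)) \lor (\forall e\, Q(e))
Push ¬ through the quantifiers and connectives to reach negation normal form:
  (\exists e\, \neg M(e,e)) \lor (\forall e\, Q(e))
Rename bound variables to avoid capture: e↦a.
  (\exists e\, \neg M(e,e)) \lor (\forall a\, Q(a))
Pull the quantifiers to the front (each side's bound variable is not free in the other side):
  \exists e\, \forall a\, (\neg M(e,e) \lor Q(a))

\exists e\, \forall a\, (\neg M(e,e) \lor Q(a))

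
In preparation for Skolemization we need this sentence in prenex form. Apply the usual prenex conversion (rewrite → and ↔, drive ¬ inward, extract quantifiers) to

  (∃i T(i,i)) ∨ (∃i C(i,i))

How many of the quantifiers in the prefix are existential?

2

Standardize variables apart so no two quantifiers bind the same name: i↦p.
  (∃i T(i,i)) ∨ (∃p C(p,p))
Extract every quantifier outward, since the variables are now distinct and don't occur free across branches:
  ∃i ∃p (T(i,i) ∨ C(p,p))
The prefix is ∃i ∃p: 0 universal, 2 existential.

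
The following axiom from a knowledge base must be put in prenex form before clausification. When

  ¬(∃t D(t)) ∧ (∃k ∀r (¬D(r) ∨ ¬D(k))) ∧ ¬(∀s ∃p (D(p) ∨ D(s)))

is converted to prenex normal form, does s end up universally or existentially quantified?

existential

Drive negations inward (¬∀x A ≡ ∃x ¬A, ¬∃x A ≡ ∀x ¬A, De Morgan for ∧/∨):
  (∀t ¬D(t)) ∧ (∃k ∀r (¬D(r) ∨ ¬D(k))) ∧ (∃s ∀p (¬D(p) ∧ ¬D(s)))
Pull the quantifiers to the front (each side's bound variable is not free in the other side):
  ∀t ∃k ∀r ∃s ∀p (¬D(t) ∧ (¬D(r) ∨ ¬D(k)) ∧ ¬D(p) ∧ ¬D(s))
The quantifier ∀s sits under an odd number of negations, so it flips to ∃s.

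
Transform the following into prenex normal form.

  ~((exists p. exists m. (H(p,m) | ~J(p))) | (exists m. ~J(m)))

Push ¬ through the quantifiers and connectives to reach negation normal form:
  (forall p. forall m. (~H(p,m) & J(p))) & (forall m. J(m))
Give each quantifier a distinct variable: m↦t.
  (forall p. forall m. (~H(p,m) & J(p))) & (forall t. J(t))
Finally move all quantifiers to the prefix:
  forall p. forall m. forall t. (~H(p,m) & J(p) & J(t))

forall p. forall m. forall t. (~H(p,m) & J(p) & J(t))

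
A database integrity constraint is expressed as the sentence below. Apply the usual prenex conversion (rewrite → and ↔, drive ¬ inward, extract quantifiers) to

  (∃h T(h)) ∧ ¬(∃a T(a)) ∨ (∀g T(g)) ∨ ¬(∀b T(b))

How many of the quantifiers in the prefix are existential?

2

Drive negations inward (¬∀x A ≡ ∃x ¬A, ¬∃x A ≡ ∀x ¬A, De Morgan for ∧/∨):
  (∃h T(h)) ∧ (∀a ¬T(a)) ∨ (∀g T(g)) ∨ (∃b ¬T(b))
All bound variables are already distinct, so no renaming is needed.
Finally move all quantifiers to the prefix:
  ∃h ∀a ∀g ∃b (T(h) ∧ ¬T(a) ∨ T(g) ∨ ¬T(b))
The prefix is ∃h ∀a ∀g ∃b: 2 universal, 2 existential.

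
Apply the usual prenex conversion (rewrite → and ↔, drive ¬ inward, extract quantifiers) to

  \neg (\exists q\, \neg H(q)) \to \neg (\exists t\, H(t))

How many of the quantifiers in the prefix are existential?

1

First replace A → B with ¬A ∨ B.
  \neg \neg (\exists q\, \neg H(q)) \lor \neg (\exists t\, H(t))
Move each ¬ inward, flipping quantifiers it crosses:
  (\exists q\, \neg H(q)) \lor (\forall t\, \neg H(t))
All bound variables are already distinct, so no renaming is needed.
Extract every quantifier outward, since the variables are now distinct and don't occur free across branches:
  \exists q\, \forall t\, (\neg H(q) \lor \neg H(t))
The prefix is \exists q \forall t: 1 universal, 1 existential.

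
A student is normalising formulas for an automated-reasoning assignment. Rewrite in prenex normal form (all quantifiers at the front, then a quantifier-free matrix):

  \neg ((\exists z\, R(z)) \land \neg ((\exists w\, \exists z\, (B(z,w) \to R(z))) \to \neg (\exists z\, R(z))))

\forall z\, \forall w\, \forall r\, \forall s\, (\neg R(z) \lor B(r,w) \land \neg R(r) \lor \neg R(s))

Rewrite implications/biconditionals: A → B as ¬A ∨ B.
  \neg ((\exists z\, R(z)) \land \neg (\neg (\exists w\, \exists z\, (\neg B(z,w) \lor R(z))) \lor \neg (\exists z\, R(z))))
Move each ¬ inward, flipping quantifiers it crosses:
  (\forall z\, \neg R(z)) \lor (\forall w\, \forall z\, (B(z,w) \land \neg R(z))) \lor (\forall z\, \neg R(z))
Standardize variables apart so no two quantifiers bind the same name: z↦r, z↦s.
  (\forall z\, \neg R(z)) \lor (\forall w\, \forall r\, (B(r,w) \land \neg R(r))) \lor (\forall s\, \neg R(s))
Finally move all quantifiers to the prefix:
  \forall z\, \forall w\, \forall r\, \forall s\, (\neg R(z) \lor B(r,w) \land \neg R(r) \lor \neg R(s))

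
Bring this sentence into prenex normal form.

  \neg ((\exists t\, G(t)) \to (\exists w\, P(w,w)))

\exists t\, \forall w\, (G(t) \land \neg P(w,w))

Eliminate → and ↔ using ¬ and ∨.
  \neg (\neg (\exists t\, G(t)) \lor (\exists w\, P(w,w)))
Move each ¬ inward, flipping quantifiers it crosses:
  (\exists t\, G(t)) \land (\forall w\, \neg P(w,w))
All bound variables are already distinct, so no renaming is needed.
Pull the quantifiers to the front (each side's bound variable is not free in the other side):
  \exists t\, \forall w\, (G(t) \land \neg P(w,w))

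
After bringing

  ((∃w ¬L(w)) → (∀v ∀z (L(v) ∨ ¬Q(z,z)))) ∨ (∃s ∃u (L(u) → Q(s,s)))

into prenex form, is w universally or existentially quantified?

Rewrite implications/biconditionals: A → B as ¬A ∨ B.
  ¬(∃w ¬L(w)) ∨ (∀v ∀z (L(v) ∨ ¬Q(z,z))) ∨ (∃s ∃u (¬L(u) ∨ Q(s,s)))
Drive negations inward (¬∀x A ≡ ∃x ¬A, ¬∃x A ≡ ∀x ¬A, De Morgan for ∧/∨):
  (∀w L(w)) ∨ (∀v ∀z (L(v) ∨ ¬Q(z,z))) ∨ (∃s ∃u (¬L(u) ∨ Q(s,s)))
All bound variables are already distinct, so no renaming is needed.
Pull the quantifiers to the front (each side's bound variable is not free in the other side):
  ∀w ∀v ∀z ∃s ∃u (L(w) ∨ L(v) ∨ ¬Q(z,z) ∨ ¬L(u) ∨ Q(s,s))
The quantifier ∃w sits under an odd number of negations (counting the antecedent side of each →), so it flips to ∀w.

universal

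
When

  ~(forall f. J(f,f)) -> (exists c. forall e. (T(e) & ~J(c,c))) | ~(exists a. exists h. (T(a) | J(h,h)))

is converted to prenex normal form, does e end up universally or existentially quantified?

universal

Eliminate → and ↔ using ¬ and ∨.
  ~~(forall f. J(f,f)) | (exists c. forall e. (T(e) & ~J(c,c))) | ~(exists a. exists h. (T(a) | J(h,h)))
Move each ¬ inward, flipping quantifiers it crosses:
  (forall f. J(f,f)) | (exists c. forall e. (T(e) & ~J(c,c))) | (forall a. forall h. (~T(a) & ~J(h,h)))
Extract every quantifier outward, since the variables are now distinct and don't occur free across branches:
  forall f. exists c. forall e. forall a. forall h. (J(f,f) | T(e) & ~J(c,c) | ~T(a) & ~J(h,h))
The quantifier forall e sits under an even number of negations (counting the antecedent side of each →), so it remains universal.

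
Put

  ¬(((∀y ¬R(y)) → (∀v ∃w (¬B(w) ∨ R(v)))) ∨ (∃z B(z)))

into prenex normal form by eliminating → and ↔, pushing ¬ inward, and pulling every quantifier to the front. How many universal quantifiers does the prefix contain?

Rewrite implications/biconditionals: A → B as ¬A ∨ B.
  ¬(¬(∀y ¬R(y)) ∨ (∀v ∃w (¬B(w) ∨ R(v))) ∨ (∃z B(z)))
Drive negations inward (¬∀x A ≡ ∃x ¬A, ¬∃x A ≡ ∀x ¬A, De Morgan for ∧/∨):
  (∀y ¬R(y)) ∧ (∃v ∀w (B(w) ∧ ¬R(v))) ∧ (∀z ¬B(z))
Extract every quantifier outward, since the variables are now distinct and don't occur free across branches:
  ∀y ∃v ∀w ∀z (¬R(y) ∧ B(w) ∧ ¬R(v) ∧ ¬B(z))
The prefix is ∀y ∃v ∀w ∀z: 3 universal, 1 existential.

3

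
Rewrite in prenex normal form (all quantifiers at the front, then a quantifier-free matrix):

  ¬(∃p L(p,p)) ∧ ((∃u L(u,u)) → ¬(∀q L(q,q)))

First replace A → B with ¬A ∨ B.
  ¬(∃p L(p,p)) ∧ (¬(∃u L(u,u)) ∨ ¬(∀q L(q,q)))
Drive negations inward (¬∀x A ≡ ∃x ¬A, ¬∃x A ≡ ∀x ¬A, De Morgan for ∧/∨):
  (∀p ¬L(p,p)) ∧ ((∀u ¬L(u,u)) ∨ (∃q ¬L(q,q)))
All bound variables are already distinct, so no renaming is needed.
Finally move all quantifiers to the prefix:
  ∀p ∀u ∃q (¬L(p,p) ∧ (¬L(u,u) ∨ ¬L(q,q)))

∀p ∀u ∃q (¬L(p,p) ∧ (¬L(u,u) ∨ ¬L(q,q)))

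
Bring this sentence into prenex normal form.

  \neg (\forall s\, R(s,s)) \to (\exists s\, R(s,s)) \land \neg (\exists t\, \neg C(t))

\forall s\, \exists u1\, \forall t\, (R(s,s) \lor R(u1,u1) \land C(t))

Rewrite implications/biconditionals: A → B as ¬A ∨ B.
  \neg \neg (\forall s\, R(s,s)) \lor (\exists s\, R(s,s)) \land \neg (\exists t\, \neg C(t))
Drive negations inward (¬∀x A ≡ ∃x ¬A, ¬∃x A ≡ ∀x ¬A, De Morgan for ∧/∨):
  (\forall s\, R(s,s)) \lor (\exists s\, R(s,s)) \land (\forall t\, C(t))
Rename bound variables to avoid capture: s↦u1.
  (\forall s\, R(s,s)) \lor (\exists u1\, R(u1,u1)) \land (\forall t\, C(t))
Extract every quantifier outward, since the variables are now distinct and don't occur free across branches:
  \forall s\, \exists u1\, \forall t\, (R(s,s) \lor R(u1,u1) \land C(t))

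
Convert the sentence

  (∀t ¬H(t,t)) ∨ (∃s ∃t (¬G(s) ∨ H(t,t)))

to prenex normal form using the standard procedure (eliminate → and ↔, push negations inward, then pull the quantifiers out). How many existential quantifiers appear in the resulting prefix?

Give each quantifier a distinct variable: t↦u.
  (∀t ¬H(t,t)) ∨ (∃s ∃u (¬G(s) ∨ H(u,u)))
Extract every quantifier outward, since the variables are now distinct and don't occur free across branches:
  ∀t ∃s ∃u (¬H(t,t) ∨ ¬G(s) ∨ H(u,u))
The prefix is ∀t ∃s ∃u: 1 universal, 2 existential.

2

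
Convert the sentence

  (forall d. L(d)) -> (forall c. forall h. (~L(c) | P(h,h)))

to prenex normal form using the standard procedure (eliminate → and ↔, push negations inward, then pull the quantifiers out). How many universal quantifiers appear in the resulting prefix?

First replace A → B with ¬A ∨ B.
  ~(forall d. L(d)) | (forall c. forall h. (~L(c) | P(h,h)))
Drive negations inward (¬∀x A ≡ ∃x ¬A, ¬∃x A ≡ ∀x ¬A, De Morgan for ∧/∨):
  (exists d. ~L(d)) | (forall c. forall h. (~L(c) | P(h,h)))
All bound variables are already distinct, so no renaming is needed.
Finally move all quantifiers to the prefix:
  exists d. forall c. forall h. (~L(d) | ~L(c) | P(h,h))
The prefix is exists d forall c forall h: 2 universal, 1 existential.

2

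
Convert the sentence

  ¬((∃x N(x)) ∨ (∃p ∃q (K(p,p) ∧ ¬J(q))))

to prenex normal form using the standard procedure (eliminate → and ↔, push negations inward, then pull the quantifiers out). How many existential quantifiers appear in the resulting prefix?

Push ¬ through the quantifiers and connectives to reach negation normal form:
  (∀x ¬N(x)) ∧ (∀p ∀q (¬K(p,p) ∨ J(q)))
Finally move all quantifiers to the prefix:
  ∀x ∀p ∀q (¬N(x) ∧ (¬K(p,p) ∨ J(q)))
The prefix is ∀x ∀p ∀q: 3 universal, 0 existential.

0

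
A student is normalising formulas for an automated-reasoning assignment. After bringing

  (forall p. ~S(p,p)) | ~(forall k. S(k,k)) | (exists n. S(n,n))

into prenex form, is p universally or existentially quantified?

Move each ¬ inward, flipping quantifiers it crosses:
  (forall p. ~S(p,p)) | (exists k. ~S(k,k)) | (exists n. S(n,n))
Extract every quantifier outward, since the variables are now distinct and don't occur free across branches:
  forall p. exists k. exists n. (~S(p,p) | ~S(k,k) | S(n,n))
The quantifier forall p sits under an even number of negations, so it remains universal.

universal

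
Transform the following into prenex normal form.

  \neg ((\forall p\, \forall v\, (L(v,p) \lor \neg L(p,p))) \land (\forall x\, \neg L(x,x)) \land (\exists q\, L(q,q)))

Move each ¬ inward, flipping quantifiers it crosses:
  (\exists p\, \exists v\, (\neg L(v,p) \land L(p,p))) \lor (\exists x\, L(x,x)) \lor (\forall q\, \neg L(q,q))
Finally move all quantifiers to the prefix:
  \exists p\, \exists v\, \exists x\, \forall q\, (\neg L(v,p) \land L(p,p) \lor L(x,x) \lor \neg L(q,q))

\exists p\, \exists v\, \exists x\, \forall q\, (\neg L(v,p) \land L(p,p) \lor L(x,x) \lor \neg L(q,q))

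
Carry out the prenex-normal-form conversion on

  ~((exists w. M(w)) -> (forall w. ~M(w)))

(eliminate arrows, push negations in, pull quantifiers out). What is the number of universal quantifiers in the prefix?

Rewrite implications/biconditionals: A → B as ¬A ∨ B.
  ~(~(exists w. M(w)) | (forall w. ~M(w)))
Push ¬ through the quantifiers and connectives to reach negation normal form:
  (exists w. M(w)) & (exists w. M(w))
Give each quantifier a distinct variable: w↦b.
  (exists w. M(w)) & (exists b. M(b))
Extract every quantifier outward, since the variables are now distinct and don't occur free across branches:
  exists w. exists b. (M(w) & M(b))
The prefix is exists w exists b: 0 universal, 2 existential.

0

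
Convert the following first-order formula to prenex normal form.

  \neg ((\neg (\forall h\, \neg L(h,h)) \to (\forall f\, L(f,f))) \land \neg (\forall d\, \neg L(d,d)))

\exists h\, \exists f\, \forall d\, (L(h,h) \land \neg L(f,f) \lor \neg L(d,d))

Eliminate → and ↔ using ¬ and ∨.
  \neg ((\neg \neg (\forall h\, \neg L(h,h)) \lor (\forall f\, L(f,f))) \land \neg (\forall d\, \neg L(d,d)))
Drive negations inward (¬∀x A ≡ ∃x ¬A, ¬∃x A ≡ ∀x ¬A, De Morgan for ∧/∨):
  (\exists h\, L(h,h)) \land (\exists f\, \neg L(f,f)) \lor (\forall d\, \neg L(d,d))
Extract every quantifier outward, since the variables are now distinct and don't occur free across branches:
  \exists h\, \exists f\, \forall d\, (L(h,h) \land \neg L(f,f) \lor \neg L(d,d))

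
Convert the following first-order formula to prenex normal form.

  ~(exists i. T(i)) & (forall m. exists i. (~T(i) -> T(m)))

Eliminate → and ↔ using ¬ and ∨.
  ~(exists i. T(i)) & (forall m. exists i. (~~T(i) | T(m)))
Push ¬ through the quantifiers and connectives to reach negation normal form:
  (forall i. ~T(i)) & (forall m. exists i. (T(i) | T(m)))
Give each quantifier a distinct variable: i↦s.
  (forall i. ~T(i)) & (forall m. exists s. (T(s) | T(m)))
Finally move all quantifiers to the prefix:
  forall i. forall m. exists s. (~T(i) & (T(s) | T(m)))

forall i. forall m. exists s. (~T(i) & (T(s) | T(m)))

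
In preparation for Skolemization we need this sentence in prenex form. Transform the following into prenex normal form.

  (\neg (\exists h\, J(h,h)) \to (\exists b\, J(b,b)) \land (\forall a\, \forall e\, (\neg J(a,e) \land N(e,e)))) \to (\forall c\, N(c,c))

\forall h\, \forall b\, \exists a\, \exists e\, \forall c\, (\neg J(h,h) \land (\neg J(b,b) \lor J(a,e) \lor \neg N(e,e)) \lor N(c,c))

First replace A → B with ¬A ∨ B.
  \neg (\neg \neg (\exists h\, J(h,h)) \lor (\exists b\, J(b,b)) \land (\forall a\, \forall e\, (\neg J(a,e) \land N(e,e)))) \lor (\forall c\, N(c,c))
Drive negations inward (¬∀x A ≡ ∃x ¬A, ¬∃x A ≡ ∀x ¬A, De Morgan for ∧/∨):
  (\forall h\, \neg J(h,h)) \land ((\forall b\, \neg J(b,b)) \lor (\exists a\, \exists e\, (J(a,e) \lor \neg N(e,e)))) \lor (\forall c\, N(c,c))
All bound variables are already distinct, so no renaming is needed.
Extract every quantifier outward, since the variables are now distinct and don't occur free across branches:
  \forall h\, \forall b\, \exists a\, \exists e\, \forall c\, (\neg J(h,h) \land (\neg J(b,b) \lor J(a,e) \lor \neg N(e,e)) \lor N(c,c))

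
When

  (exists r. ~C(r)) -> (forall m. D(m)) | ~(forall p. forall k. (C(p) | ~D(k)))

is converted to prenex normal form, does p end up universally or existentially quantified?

First replace A → B with ¬A ∨ B.
  ~(exists r. ~C(r)) | (forall m. D(m)) | ~(forall p. forall k. (C(p) | ~D(k)))
Drive negations inward (¬∀x A ≡ ∃x ¬A, ¬∃x A ≡ ∀x ¬A, De Morgan for ∧/∨):
  (forall r. C(r)) | (forall m. D(m)) | (exists p. exists k. (~C(p) & D(k)))
All bound variables are already distinct, so no renaming is needed.
Finally move all quantifiers to the prefix:
  forall r. forall m. exists p. exists k. (C(r) | D(m) | ~C(p) & D(k))
The quantifier forall p sits under an odd number of negations (counting the antecedent side of each →), so it flips to exists p.

existential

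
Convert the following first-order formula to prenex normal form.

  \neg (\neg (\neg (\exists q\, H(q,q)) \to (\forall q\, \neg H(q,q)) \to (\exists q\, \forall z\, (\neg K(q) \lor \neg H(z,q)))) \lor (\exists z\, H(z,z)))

Rewrite implications/biconditionals: A → B as ¬A ∨ B.
  \neg (\neg (\neg \neg (\exists q\, H(q,q)) \lor \neg (\forall q\, \neg H(q,q)) \lor (\exists q\, \forall z\, (\neg K(q) \lor \neg H(z,q)))) \lor (\exists z\, H(z,z)))
Push ¬ through the quantifiers and connectives to reach negation normal form:
  ((\exists q\, H(q,q)) \lor (\exists q\, H(q,q)) \lor (\exists q\, \forall z\, (\neg K(q) \lor \neg H(z,q)))) \land (\forall z\, \neg H(z,z))
Give each quantifier a distinct variable: q↦b, q↦w, z↦v1.
  ((\exists q\, H(q,q)) \lor (\exists b\, H(b,b)) \lor (\exists w\, \forall z\, (\neg K(w) \lor \neg H(z,w)))) \land (\forall v1\, \neg H(v1,v1))
Pull the quantifiers to the front (each side's bound variable is not free in the other side):
  \exists q\, \exists b\, \exists w\, \forall z\, \forall v1\, ((H(q,q) \lor H(b,b) \lor \neg K(w) \lor \neg H(z,w)) \land \neg H(v1,v1))

\exists q\, \exists b\, \exists w\, \forall z\, \forall v1\, ((H(q,q) \lor H(b,b) \lor \neg K(w) \lor \neg H(z,w)) \land \neg H(v1,v1))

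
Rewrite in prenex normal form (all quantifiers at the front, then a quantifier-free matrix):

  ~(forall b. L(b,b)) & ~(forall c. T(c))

Move each ¬ inward, flipping quantifiers it crosses:
  (exists b. ~L(b,b)) & (exists c. ~T(c))
All bound variables are already distinct, so no renaming is needed.
Extract every quantifier outward, since the variables are now distinct and don't occur free across branches:
  exists b. exists c. (~L(b,b) & ~T(c))

exists b. exists c. (~L(b,b) & ~T(c))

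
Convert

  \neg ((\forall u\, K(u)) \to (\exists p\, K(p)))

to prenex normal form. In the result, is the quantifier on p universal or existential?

Eliminate → and ↔ using ¬ and ∨.
  \neg (\neg (\forall u\, K(u)) \lor (\exists p\, K(p)))
Drive negations inward (¬∀x A ≡ ∃x ¬A, ¬∃x A ≡ ∀x ¬A, De Morgan for ∧/∨):
  (\forall u\, K(u)) \land (\forall p\, \neg K(p))
Finally move all quantifiers to the prefix:
  \forall u\, \forall p\, (K(u) \land \neg K(p))
The quantifier \exists p sits under an odd number of negations (counting the antecedent side of each →), so it flips to \forall p.

universal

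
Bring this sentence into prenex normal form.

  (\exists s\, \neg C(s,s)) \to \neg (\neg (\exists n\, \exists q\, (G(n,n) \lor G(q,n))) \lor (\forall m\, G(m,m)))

First replace A → B with ¬A ∨ B.
  \neg (\exists s\, \neg C(s,s)) \lor \neg (\neg (\exists n\, \exists q\, (G(n,n) \lor G(q,n))) \lor (\forall m\, G(m,m)))
Push ¬ through the quantifiers and connectives to reach negation normal form:
  (\forall s\, C(s,s)) \lor (\exists n\, \exists q\, (G(n,n) \lor G(q,n))) \land (\exists m\, \neg G(m,m))
Extract every quantifier outward, since the variables are now distinct and don't occur free across branches:
  \forall s\, \exists n\, \exists q\, \exists m\, (C(s,s) \lor (G(n,n) \lor G(q,n)) \land \neg G(m,m))

\forall s\, \exists n\, \exists q\, \exists m\, (C(s,s) \lor (G(n,n) \lor G(q,n)) \land \neg G(m,m))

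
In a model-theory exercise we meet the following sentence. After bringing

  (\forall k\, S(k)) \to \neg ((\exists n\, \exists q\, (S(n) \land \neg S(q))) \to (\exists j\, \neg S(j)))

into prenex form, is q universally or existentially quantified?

First replace A → B with ¬A ∨ B.
  \neg (\forall k\, S(k)) \lor \neg (\neg (\exists n\, \exists q\, (S(n) \land \neg S(q))) \lor (\exists j\, \neg S(j)))
Drive negations inward (¬∀x A ≡ ∃x ¬A, ¬∃x A ≡ ∀x ¬A, De Morgan for ∧/∨):
  (\exists k\, \neg S(k)) \lor (\exists n\, \exists q\, (S(n) \land \neg S(q))) \land (\forall j\, S(j))
All bound variables are already distinct, so no renaming is needed.
Finally move all quantifiers to the prefix:
  \exists k\, \exists n\, \exists q\, \forall j\, (\neg S(k) \lor S(n) \land \neg S(q) \land S(j))
The quantifier \exists q sits under an even number of negations (counting the antecedent side of each →), so it remains existential.

existential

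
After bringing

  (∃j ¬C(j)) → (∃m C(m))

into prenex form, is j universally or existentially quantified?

Rewrite implications/biconditionals: A → B as ¬A ∨ B.
  ¬(∃j ¬C(j)) ∨ (∃m C(m))
Drive negations inward (¬∀x A ≡ ∃x ¬A, ¬∃x A ≡ ∀x ¬A, De Morgan for ∧/∨):
  (∀j C(j)) ∨ (∃m C(m))
Finally move all quantifiers to the prefix:
  ∀j ∃m (C(j) ∨ C(m))
The quantifier ∃j sits under an odd number of negations (counting the antecedent side of each →), so it flips to ∀j.

universal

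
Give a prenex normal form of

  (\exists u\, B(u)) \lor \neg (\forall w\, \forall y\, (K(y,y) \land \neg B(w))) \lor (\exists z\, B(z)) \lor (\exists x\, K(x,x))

\exists u\, \exists w\, \exists y\, \exists z\, \exists x\, (B(u) \lor \neg K(y,y) \lor B(w) \lor B(z) \lor K(x,x))

Push ¬ through the quantifiers and connectives to reach negation normal form:
  (\exists u\, B(u)) \lor (\exists w\, \exists y\, (\neg K(y,y) \lor B(w))) \lor (\exists z\, B(z)) \lor (\exists x\, K(x,x))
All bound variables are already distinct, so no renaming is needed.
Finally move all quantifiers to the prefix:
  \exists u\, \exists w\, \exists y\, \exists z\, \exists x\, (B(u) \lor \neg K(y,y) \lor B(w) \lor B(z) \lor K(x,x))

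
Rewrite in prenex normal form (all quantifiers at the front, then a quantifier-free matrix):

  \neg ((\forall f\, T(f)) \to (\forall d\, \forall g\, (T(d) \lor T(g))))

Rewrite implications/biconditionals: A → B as ¬A ∨ B.
  \neg (\neg (\forall f\, T(f)) \lor (\forall d\, \forall g\, (T(d) \lor T(g))))
Drive negations inward (¬∀x A ≡ ∃x ¬A, ¬∃x A ≡ ∀x ¬A, De Morgan for ∧/∨):
  (\forall f\, T(f)) \land (\exists d\, \exists g\, (\neg T(d) \land \neg T(g)))
All bound variables are already distinct, so no renaming is needed.
Finally move all quantifiers to the prefix:
  \forall f\, \exists d\, \exists g\, (T(f) \land \neg T(d) \land \neg T(g))

\forall f\, \exists d\, \exists g\, (T(f) \land \neg T(d) \land \neg T(g))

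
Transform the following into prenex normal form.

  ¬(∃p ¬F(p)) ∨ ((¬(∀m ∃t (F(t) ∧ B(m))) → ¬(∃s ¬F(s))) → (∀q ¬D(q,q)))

Rewrite implications/biconditionals: A → B as ¬A ∨ B.
  ¬(∃p ¬F(p)) ∨ ¬(¬¬(∀m ∃t (F(t) ∧ B(m))) ∨ ¬(∃s ¬F(s))) ∨ (∀q ¬D(q,q))
Drive negations inward (¬∀x A ≡ ∃x ¬A, ¬∃x A ≡ ∀x ¬A, De Morgan for ∧/∨):
  (∀p F(p)) ∨ (∃m ∀t (¬F(t) ∨ ¬B(m))) ∧ (∃s ¬F(s)) ∨ (∀q ¬D(q,q))
All bound variables are already distinct, so no renaming is needed.
Finally move all quantifiers to the prefix:
  ∀p ∃m ∀t ∃s ∀q (F(p) ∨ (¬F(t) ∨ ¬B(m)) ∧ ¬F(s) ∨ ¬D(q,q))

∀p ∃m ∀t ∃s ∀q (F(p) ∨ (¬F(t) ∨ ¬B(m)) ∧ ¬F(s) ∨ ¬D(q,q))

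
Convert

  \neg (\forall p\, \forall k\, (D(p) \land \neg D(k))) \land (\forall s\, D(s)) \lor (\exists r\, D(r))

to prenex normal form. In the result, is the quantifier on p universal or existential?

Drive negations inward (¬∀x A ≡ ∃x ¬A, ¬∃x A ≡ ∀x ¬A, De Morgan for ∧/∨):
  (\exists p\, \exists k\, (\neg D(p) \lor D(k))) \land (\forall s\, D(s)) \lor (\exists r\, D(r))
All bound variables are already distinct, so no renaming is needed.
Pull the quantifiers to the front (each side's bound variable is not free in the other side):
  \exists p\, \exists k\, \forall s\, \exists r\, ((\neg D(p) \lor D(k)) \land D(s) \lor D(r))
The quantifier \forall p sits under an odd number of negations, so it flips to \exists p.

existential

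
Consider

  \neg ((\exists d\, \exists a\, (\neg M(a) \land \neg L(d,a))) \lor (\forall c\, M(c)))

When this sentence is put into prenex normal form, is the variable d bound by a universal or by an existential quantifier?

Drive negations inward (¬∀x A ≡ ∃x ¬A, ¬∃x A ≡ ∀x ¬A, De Morgan for ∧/∨):
  (\forall d\, \forall a\, (M(a) \lor L(d,a))) \land (\exists c\, \neg M(c))
All bound variables are already distinct, so no renaming is needed.
Extract every quantifier outward, since the variables are now distinct and don't occur free across branches:
  \forall d\, \forall a\, \exists c\, ((M(a) \lor L(d,a)) \land \neg M(c))
The quantifier \exists d sits under an odd number of negations, so it flips to \forall d.

universal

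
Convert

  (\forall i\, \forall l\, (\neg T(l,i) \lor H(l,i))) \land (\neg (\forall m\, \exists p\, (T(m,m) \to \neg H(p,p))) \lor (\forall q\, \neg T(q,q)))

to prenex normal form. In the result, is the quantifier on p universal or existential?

First replace A → B with ¬A ∨ B.
  (\forall i\, \forall l\, (\neg T(l,i) \lor H(l,i))) \land (\neg (\forall m\, \exists p\, (\neg T(m,m) \lor \neg H(p,p))) \lor (\forall q\, \neg T(q,q)))
Move each ¬ inward, flipping quantifiers it crosses:
  (\forall i\, \forall l\, (\neg T(l,i) \lor H(l,i))) \land ((\exists m\, \forall p\, (T(m,m) \land H(p,p))) \lor (\forall q\, \neg T(q,q)))
All bound variables are already distinct, so no renaming is needed.
Pull the quantifiers to the front (each side's bound variable is not free in the other side):
  \forall i\, \forall l\, \exists m\, \forall p\, \forall q\, ((\neg T(l,i) \lor H(l,i)) \land (T(m,m) \land H(p,p) \lor \neg T(q,q)))
The quantifier \exists p sits under an odd number of negations (counting the antecedent side of each →), so it flips to \forall p.

universal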